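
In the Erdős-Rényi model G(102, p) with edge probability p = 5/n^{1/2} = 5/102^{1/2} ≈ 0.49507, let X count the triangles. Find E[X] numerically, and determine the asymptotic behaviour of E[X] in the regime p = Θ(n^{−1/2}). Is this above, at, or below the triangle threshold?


Number of potential triangles: C(102, 3) = 171700.
Each occurs with probability p³ ≈ (0.49507)³ ≈ 1.2134161e-01.
By linearity: E[X] = C(102, 3)·p³ ≈ 171700 · 1.2134161e-01 ≈ 20834.35455.
Since α = 1/2 < 1, p = c/n^{1/2} ≫ 1/n is above the triangle threshold p ~ 1/n. Asymptotically E[X] ~ (c³/6)·n^{3(1−α)} = (5³/6)·n^{1.5} → ∞; triangles are abundant w.h.p.

E[X] ≈ 20834.35455; in regime p = Θ(1/n^{1/2}) E[X] diverges (above the triangle threshold p ~ 1/n).


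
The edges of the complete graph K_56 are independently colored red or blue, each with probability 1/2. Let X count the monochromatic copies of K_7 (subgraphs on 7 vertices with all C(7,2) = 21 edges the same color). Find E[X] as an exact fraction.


Let X = Σ_S X_S over the C(56, 7) = 231917400 subsets S of size 7, where X_S = 1 if the K_7 on S is monochromatic.
For a fixed S, the K_7 on S has C(7, 2) = 21 edges. P[all 21 edges red] = (1/2)^21, and likewise for blue, so P[monochromatic] = 2·(1/2)^21 = 2^{1 − 21} = 1/1048576.
By linearity of expectation: E[X] = C(56, 7) · 2^{1 − 21} = 231917400 · 1/1048576 = 28989675/131072.
Numerically: E[X] ≈ 221.174.

E[X] = C(56,7)·2^(1−C(7,2)) = 28989675/131072 ≈ 221.174.


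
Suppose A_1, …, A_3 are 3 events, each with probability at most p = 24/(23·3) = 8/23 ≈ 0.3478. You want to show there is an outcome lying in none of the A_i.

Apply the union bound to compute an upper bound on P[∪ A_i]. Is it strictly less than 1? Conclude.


Union bound: P[∪_{i=1}^{3} A_i] ≤ Σ_i P[A_i] ≤ 3·p = 3·(8/23) = 24/23.
Numerically: 24/23 ≈ 1.0435.
Is 24/23 < 1? NO.
Since the bound 24/23 is ≥ 1, the union bound is uninformative here; it does NOT by itself certify existence.

3·p = 24/23 ≈ 1.0435; existence NOT certified by the union bound.


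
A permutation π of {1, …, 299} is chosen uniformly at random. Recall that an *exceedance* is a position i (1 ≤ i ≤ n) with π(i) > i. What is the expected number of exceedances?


Write X = Σ_{i=1}^{299} X_i, where X_i = 1_{π(i) > i}.
For each fixed i, π(i) is uniform over {1, …, 299} (marginal of a uniform permutation), so P[π(i) > i] = (n − i)/n. Summing: Σ_{i=1}^{299} (n − i)/n = (0 + 1 + … + 298)/299 = 299(299 − 1)/(2·299) = (299 − 1)/2.
Hence E[X] = Σ_{i=1}^{299} (299 − i)/299 = 149 ≈ 149.000000.

E[X] = 149 = 149.000000.


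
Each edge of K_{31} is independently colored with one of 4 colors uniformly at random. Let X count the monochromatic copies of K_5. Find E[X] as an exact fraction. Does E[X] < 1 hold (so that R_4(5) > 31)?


E[X] = C(31, 5) · 4^{1 − 10} = 169911 · 4^{−9} = 169911/262144.
As a reduced fraction: E[X] = 169911/262144 ≈ 0.6482.
Is E[X] < 1? YES.
Since E[X] < 1, there exists a 4-coloring of K_{31} with no monochromatic K_5; hence R_4(5) > 31.

E[X] = 169911/262144 ≈ 0.6482; E[X] < 1, so R_4(5) > 31.


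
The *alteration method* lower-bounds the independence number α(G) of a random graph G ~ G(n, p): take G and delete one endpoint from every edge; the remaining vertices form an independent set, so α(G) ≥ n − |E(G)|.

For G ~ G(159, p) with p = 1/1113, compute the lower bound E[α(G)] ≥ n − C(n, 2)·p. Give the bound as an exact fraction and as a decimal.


E[|E(G)|] = C(159, 2)·p = 12561 · (1/1113) = 79/7.
E[α(G)] ≥ n − E[|E(G)|] = 159 − 79/7 = 1034/7.
Numerically: ≈ 147.714.
(This is only a lower bound; the true E[α(G)] may be larger.)

E[α(G)] ≥ 1034/7 ≈ 147.714.


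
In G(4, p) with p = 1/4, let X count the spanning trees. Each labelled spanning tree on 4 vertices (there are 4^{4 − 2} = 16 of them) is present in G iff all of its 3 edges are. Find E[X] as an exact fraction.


K_4 has 4^{4 − 2} = 16 labelled spanning trees.
For each such spanning tree H, let X_H = 1 if all 3 edges of H are present in G. Then P[X_H = 1] = p^{3} = (1/4)^{3} = 1/64.
By linearity of expectation: E[X] = Σ_H E[X_H] = 16 · p^{3} = 16 · 1/64 = 1/4.
Numerically: E[X] ≈ 0.25.

E[X] = 16 · (1/4)^{3} = 1/4 ≈ 0.25.


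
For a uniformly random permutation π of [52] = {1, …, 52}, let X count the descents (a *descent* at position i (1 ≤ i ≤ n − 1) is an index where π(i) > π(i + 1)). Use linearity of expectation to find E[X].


Write X = Σ X_I over i = 1, …, 51, with X_I the indicator of one descent.
There are 51 indicators.
For each fixed i, the pair (π(i), π(i+1)) is a uniformly random ordered pair of distinct values from {1, …, 52}; by symmetry P[π(i) > π(i+1)] = 1/2.
By linearity: E[X] = 51 · (1/2) = (52 − 1) · (1/2) = 51/2 ≈ 25.500000.

E[X] = 51/2 = 25.500000.


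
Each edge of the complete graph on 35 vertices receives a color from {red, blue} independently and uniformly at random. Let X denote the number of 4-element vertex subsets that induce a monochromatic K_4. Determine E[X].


Let X = Σ_S X_S over the C(35, 4) = 52360 subsets S of size 4, where X_S = 1 if the K_4 on S is monochromatic.
For a fixed S, the K_4 on S has C(4, 2) = 6 edges. P[all 6 edges red] = (1/2)^6, and likewise for blue, so P[monochromatic] = 2·(1/2)^6 = 2^{1 − 6} = 1/32.
Summing: E[X] = C(35, 4) · 2^{1 − 6} = 52360 · 1/32 = 6545/4.
Numerically: E[X] ≈ 1636.25000.

E[X] = C(35,4)·2^(1−C(4,2)) = 6545/4 ≈ 1636.25000.


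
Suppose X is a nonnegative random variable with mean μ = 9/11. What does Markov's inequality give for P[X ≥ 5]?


μ = E[X] = 9/11, a = 5.
Markov: P[X ≥ 5] ≤ μ/a = (9/11)/5 = 9/55.
Numerically: ≈ 0.1636.
(Since a = 5 > μ = 0.8182, the bound 9/55 is < 1 and informative.)

P[X ≥ 5] ≤ 9/55 ≈ 0.1636.


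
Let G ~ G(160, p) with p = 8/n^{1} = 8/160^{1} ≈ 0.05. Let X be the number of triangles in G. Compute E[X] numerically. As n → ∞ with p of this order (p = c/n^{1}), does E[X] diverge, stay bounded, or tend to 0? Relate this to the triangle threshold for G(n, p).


Number of potential triangles: C(160, 3) = 669920.
Each occurs with probability p³ ≈ (0.05)³ ≈ 1.25000000e-04.
By linearity: E[X] = C(160, 3)·p³ ≈ 669920 · 1.25000000e-04 ≈ 83.740000.
Here α = 1, so p = 8/n is exactly at the triangle threshold p ~ 1/n. Asymptotically E[X] → c³/6 = 8³/6 = 256/3 ≈ 85.333333, a bounded constant. In this regime the triangle count is asymptotically Poisson(c³/6).

E[X] ≈ 83.740000; in regime p = Θ(1/n^{1}) E[X] stays bounded (at the triangle threshold p ~ 1/n).


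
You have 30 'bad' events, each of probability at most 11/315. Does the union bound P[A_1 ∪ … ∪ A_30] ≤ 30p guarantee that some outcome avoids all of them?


Union bound: P[∪_{i=1}^{30} A_i] ≤ Σ_i P[A_i] ≤ 30·p = 30·(11/315) = 22/21.
Numerically: 22/21 ≈ 1.047619.
Is 22/21 < 1? NO.
Since the bound 22/21 is ≥ 1, the union bound is uninformative here; it does NOT by itself certify existence.

30·p = 22/21 ≈ 1.047619; existence NOT certified by the union bound.


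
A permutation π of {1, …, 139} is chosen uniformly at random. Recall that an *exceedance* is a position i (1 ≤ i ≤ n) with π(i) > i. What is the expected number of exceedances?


Write X = Σ_{i=1}^{139} X_i, where X_i = 1_{π(i) > i}.
For each fixed i, π(i) is uniform over {1, …, 139} (marginal of a uniform permutation), so P[π(i) > i] = (n − i)/n. Summing: Σ_{i=1}^{139} (n − i)/n = (0 + 1 + … + 138)/139 = 139(139 − 1)/(2·139) = (139 − 1)/2.
Hence E[X] = Σ_{i=1}^{139} (139 − i)/139 = 69 ≈ 69.000000.

E[X] = 69 = 69.000000.


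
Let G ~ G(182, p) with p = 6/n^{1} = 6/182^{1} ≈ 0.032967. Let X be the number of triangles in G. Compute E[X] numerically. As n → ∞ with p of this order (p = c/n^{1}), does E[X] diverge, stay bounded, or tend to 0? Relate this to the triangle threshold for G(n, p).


Number of potential triangles: C(182, 3) = 988260.
Each occurs with probability p³ ≈ (0.032967)³ ≈ 3.5829404e-05.
By linearity: E[X] = C(182, 3)·p³ ≈ 988260 · 3.5829404e-05 ≈ 35.40877.
Here α = 1, so p = 6/n is exactly at the triangle threshold p ~ 1/n. Asymptotically E[X] → c³/6 = 6³/6 = 36 ≈ 36.00000, a bounded constant. In this regime the triangle count is asymptotically Poisson(c³/6).

E[X] ≈ 35.40877; in regime p = Θ(1/n^{1}) E[X] stays bounded (at the triangle threshold p ~ 1/n).


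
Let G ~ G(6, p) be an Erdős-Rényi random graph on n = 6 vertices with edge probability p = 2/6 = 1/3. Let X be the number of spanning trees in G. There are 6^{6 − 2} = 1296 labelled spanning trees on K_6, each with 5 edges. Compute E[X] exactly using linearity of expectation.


K_6 has 6^{6 − 2} = 1296 labelled spanning trees.
For each such spanning tree H, let X_H = 1 if all 5 edges of H are present in G. Then P[X_H = 1] = p^{5} = (1/3)^{5} = 1/243.
By linearity of expectation: E[X] = Σ_H E[X_H] = 1296 · p^{5} = 1296 · 1/243 = 16/3.
Numerically: E[X] ≈ 5.33333.

E[X] = 1296 · (1/3)^{5} = 16/3 ≈ 5.33333.


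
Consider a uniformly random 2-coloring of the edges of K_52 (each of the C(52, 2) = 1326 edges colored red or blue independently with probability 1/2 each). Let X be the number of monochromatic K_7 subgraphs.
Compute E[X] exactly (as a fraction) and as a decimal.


Let X = Σ_S X_S over the C(52, 7) = 133784560 subsets S of size 7, where X_S = 1 if the K_7 on S is monochromatic.
For a fixed S, the K_7 on S has C(7, 2) = 21 edges. P[all 21 edges red] = (1/2)^21, and likewise for blue, so P[monochromatic] = 2·(1/2)^21 = 2^{1 − 21} = 1/1048576.
Summing: E[X] = C(52, 7) · 2^{1 − 21} = 133784560 · 1/1048576 = 8361535/65536.
Numerically: E[X] ≈ 127.5869.

E[X] = C(52,7)·2^(1−C(7,2)) = 8361535/65536 ≈ 127.5869.


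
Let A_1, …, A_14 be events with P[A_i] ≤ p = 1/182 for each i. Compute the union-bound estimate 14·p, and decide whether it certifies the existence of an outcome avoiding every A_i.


Union bound: P[∪_{i=1}^{14} A_i] ≤ Σ_i P[A_i] ≤ 14·p = 14·(1/182) = 1/13.
Numerically: 1/13 ≈ 0.07692.
Is 1/13 < 1? YES.
Since P[∪ A_i] ≤ 1/13 < 1, the complement has P[∩ A_i^c] ≥ 1 − 1/13 = 12/13 > 0, so some outcome avoids every A_i.

14·p = 1/13 ≈ 0.07692; existence CERTIFIED by the union bound.


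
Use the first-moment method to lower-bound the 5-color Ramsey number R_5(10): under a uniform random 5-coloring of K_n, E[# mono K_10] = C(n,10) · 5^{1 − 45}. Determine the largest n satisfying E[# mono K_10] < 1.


We need C(n, 10) · 5^{1 − 45} < 1, i.e. C(n, 10) < 5^{45 − 1} = 5684341886080801486968994140625.
Check values of n near the boundary:
  n = 5386: C(5386, 10) = 5613966214234562222231428510561; 5613966214234562222231428510561 < 5684341886080801486968994140625? YES
  n = 5387: C(5387, 10) = 5624406917627224603154306376491; 5624406917627224603154306376491 < 5684341886080801486968994140625? YES
  n = 5388: C(5388, 10) = 5634865093375880654852250419586; 5634865093375880654852250419586 < 5684341886080801486968994140625? YES
  n = 5389: C(5389, 10) = 5645340767466558997768874792926; 5645340767466558997768874792926 < 5684341886080801486968994140625? YES
  n = 5390: C(5390, 10) = 5655833965919099070255434039753; 5655833965919099070255434039753 < 5684341886080801486968994140625? YES
  n = 5391: C(5391, 10) = 5666344714787188828795213697883; 5666344714787188828795213697883 < 5684341886080801486968994140625? YES
  n = 5392: C(5392, 10) = 5676873040158402483252283957448; 5676873040158402483252283957448 < 5684341886080801486968994140625? YES
  n = 5393: C(5393, 10) = 5687418968154238267170642278008; 5687418968154238267170642278008 < 5684341886080801486968994140625? NO
  n = 5394: C(5394, 10) = 5697982524930156243149785372878; 5697982524930156243149785372878 < 5684341886080801486968994140625? NO
The largest n with C(n, 10) < 5684341886080801486968994140625 is n = 5392 (where E[X] = 5676873040158402483252283957448/5684341886080801486968994140625 ≈ 0.9986861). Hence R_5(10) > 5392, i.e. R_5(10) ≥ 5393.

Largest n = 5392; hence R_5(10) > 5392.


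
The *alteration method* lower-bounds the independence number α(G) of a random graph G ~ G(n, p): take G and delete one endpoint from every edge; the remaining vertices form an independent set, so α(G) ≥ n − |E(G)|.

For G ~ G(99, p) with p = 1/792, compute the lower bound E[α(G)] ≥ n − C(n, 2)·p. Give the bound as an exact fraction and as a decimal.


E[|E(G)|] = C(99, 2)·p = 4851 · (1/792) = 49/8.
E[α(G)] ≥ n − E[|E(G)|] = 99 − 49/8 = 743/8.
Numerically: ≈ 92.8750.
(This is only a lower bound; the true E[α(G)] may be larger.)

E[α(G)] ≥ 743/8 ≈ 92.8750.


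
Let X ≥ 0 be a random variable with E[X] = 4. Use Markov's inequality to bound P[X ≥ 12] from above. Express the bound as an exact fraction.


μ = E[X] = 4, a = 12.
Markov: P[X ≥ 12] ≤ μ/a = (4)/12 = 1/3.
Numerically: ≈ 0.3333.
(Since a = 12 > μ = 4.0000, the bound 1/3 is < 1 and informative.)

P[X ≥ 12] ≤ 1/3 ≈ 0.3333.


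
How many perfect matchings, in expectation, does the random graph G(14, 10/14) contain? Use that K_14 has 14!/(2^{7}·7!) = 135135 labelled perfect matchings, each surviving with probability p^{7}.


K_14 has 14!/(2^{7}·7!) = 135135 labelled perfect matchings.
For each such perfect matching H, let X_H = 1 if all 7 edges of H are present in G. Then P[X_H = 1] = p^{7} = (5/7)^{7} = 78125/823543.
By linearity: E[X] = Σ_H E[X_H] = 135135 · p^{7} = 135135 · 78125/823543 = 1508203125/117649.
Numerically: E[X] ≈ 12819.5.

E[X] = 135135 · (5/7)^{7} = 1508203125/117649 ≈ 12819.5.


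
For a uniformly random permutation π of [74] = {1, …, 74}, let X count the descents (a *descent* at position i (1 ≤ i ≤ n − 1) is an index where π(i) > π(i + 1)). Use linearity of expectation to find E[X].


Write X = Σ X_I over i = 1, …, 73, with X_I the indicator of one descent.
There are 73 indicators.
For each fixed i, the pair (π(i), π(i+1)) is a uniformly random ordered pair of distinct values from {1, …, 74}; by symmetry P[π(i) > π(i+1)] = 1/2.
By linearity: E[X] = 73 · (1/2) = (74 − 1) · (1/2) = 73/2 ≈ 36.5000.

E[X] = 73/2 = 36.5000.


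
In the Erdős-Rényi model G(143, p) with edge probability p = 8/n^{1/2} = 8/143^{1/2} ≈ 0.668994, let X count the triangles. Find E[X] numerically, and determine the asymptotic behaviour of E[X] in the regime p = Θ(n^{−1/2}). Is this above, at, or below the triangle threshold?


Number of potential triangles: C(143, 3) = 477191.
Each occurs with probability p³ ≈ (0.668994)³ ≈ 2.99409727e-01.
By linearity: E[X] = C(143, 3)·p³ ≈ 477191 · 2.99409727e-01 ≈ 142875.626875.
Since α = 1/2 < 1, p = c/n^{1/2} ≫ 1/n is above the triangle threshold p ~ 1/n. Asymptotically E[X] ~ (c³/6)·n^{3(1−α)} = (8³/6)·n^{1.5} → ∞; triangles are abundant w.h.p.

E[X] ≈ 142875.626875; in regime p = Θ(1/n^{1/2}) E[X] diverges (above the triangle threshold p ~ 1/n).


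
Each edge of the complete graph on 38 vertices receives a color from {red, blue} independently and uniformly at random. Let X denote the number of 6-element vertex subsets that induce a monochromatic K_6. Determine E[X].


Let X = Σ_S X_S over the C(38, 6) = 2760681 subsets S of size 6, where X_S = 1 if the K_6 on S is monochromatic.
For a fixed S, the K_6 on S has C(6, 2) = 15 edges. P[all 15 edges red] = (1/2)^15, and likewise for blue, so P[monochromatic] = 2·(1/2)^15 = 2^{1 − 15} = 1/16384.
By linearity of expectation: E[X] = C(38, 6) · 2^{1 − 15} = 2760681 · 1/16384 = 2760681/16384.
Numerically: E[X] ≈ 168.498596.

E[X] = C(38,6)·2^(1−C(6,2)) = 2760681/16384 ≈ 168.498596.


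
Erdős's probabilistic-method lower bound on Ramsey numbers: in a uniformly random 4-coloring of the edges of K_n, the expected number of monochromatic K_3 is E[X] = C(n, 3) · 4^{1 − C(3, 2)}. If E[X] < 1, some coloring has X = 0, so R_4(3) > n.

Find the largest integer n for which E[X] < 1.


We need C(n, 3) · 4^{1 − 3} < 1, i.e. C(n, 3) < 4^{3 − 1} = 16.
Check values of n near the boundary:
  n = 4: C(4, 3) = 4; 4 < 16? YES
  n = 5: C(5, 3) = 10; 10 < 16? YES
  n = 6: C(6, 3) = 20; 20 < 16? NO
  n = 7: C(7, 3) = 35; 35 < 16? NO
The largest n with C(n, 3) < 16 is n = 5 (where E[X] = 5/8 ≈ 0.6250000). Hence R_4(3) > 5, i.e. R_4(3) ≥ 6.

Largest n = 5; hence R_4(3) > 5.


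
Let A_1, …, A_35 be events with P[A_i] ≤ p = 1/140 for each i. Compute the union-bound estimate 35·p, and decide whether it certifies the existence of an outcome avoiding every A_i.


Union bound: P[∪_{i=1}^{35} A_i] ≤ Σ_i P[A_i] ≤ 35·p = 35·(1/140) = 1/4.
Numerically: 1/4 ≈ 0.250.
Is 1/4 < 1? YES.
Since P[∪ A_i] ≤ 1/4 < 1, the complement has P[∩ A_i^c] ≥ 1 − 1/4 = 3/4 > 0, so some outcome avoids every A_i.

35·p = 1/4 ≈ 0.250; existence CERTIFIED by the union bound.


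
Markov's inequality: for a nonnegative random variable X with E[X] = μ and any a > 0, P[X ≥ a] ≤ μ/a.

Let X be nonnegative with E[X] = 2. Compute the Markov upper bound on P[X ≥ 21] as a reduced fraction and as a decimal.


μ = E[X] = 2, a = 21.
Markov: P[X ≥ 21] ≤ μ/a = (2)/21 = 2/21.
Numerically: ≈ 0.0952.
(Since a = 21 > μ = 2.0000, the bound 2/21 is < 1 and informative.)

P[X ≥ 21] ≤ 2/21 ≈ 0.0952.


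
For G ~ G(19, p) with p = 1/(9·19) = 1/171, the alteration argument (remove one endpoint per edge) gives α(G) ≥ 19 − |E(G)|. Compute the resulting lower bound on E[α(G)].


E[|E(G)|] = C(19, 2)·p = 171 · (1/171) = 1.
E[α(G)] ≥ n − E[|E(G)|] = 19 − 1 = 18.
Numerically: ≈ 18.0000.
(This is only a lower bound; the true E[α(G)] may be larger.)

E[α(G)] ≥ 18 ≈ 18.0000.


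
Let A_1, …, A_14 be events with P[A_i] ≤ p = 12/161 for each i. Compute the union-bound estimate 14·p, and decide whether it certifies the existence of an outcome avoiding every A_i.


Union bound: P[∪_{i=1}^{14} A_i] ≤ Σ_i P[A_i] ≤ 14·p = 14·(12/161) = 24/23.
Numerically: 24/23 ≈ 1.0434783.
Is 24/23 < 1? NO.
Since the bound 24/23 is ≥ 1, the union bound is uninformative here; it does NOT by itself certify existence.

14·p = 24/23 ≈ 1.0434783; existence NOT certified by the union bound.


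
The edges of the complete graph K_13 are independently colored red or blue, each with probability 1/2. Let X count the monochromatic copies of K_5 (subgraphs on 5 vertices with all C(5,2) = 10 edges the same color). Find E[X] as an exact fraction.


Let X = Σ_S X_S over the C(13, 5) = 1287 subsets S of size 5, where X_S = 1 if the K_5 on S is monochromatic.
For a fixed S, the K_5 on S has C(5, 2) = 10 edges. P[all 10 edges red] = (1/2)^10, and likewise for blue, so P[monochromatic] = 2·(1/2)^10 = 2^{1 − 10} = 1/512.
Summing: E[X] = C(13, 5) · 2^{1 − 10} = 1287 · 1/512 = 1287/512.
Numerically: E[X] ≈ 2.514.

E[X] = C(13,5)·2^(1−C(5,2)) = 1287/512 ≈ 2.514.


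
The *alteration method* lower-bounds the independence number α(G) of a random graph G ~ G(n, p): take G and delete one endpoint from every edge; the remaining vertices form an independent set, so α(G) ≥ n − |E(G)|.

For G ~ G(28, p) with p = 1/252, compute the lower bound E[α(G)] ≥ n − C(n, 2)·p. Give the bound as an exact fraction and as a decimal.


E[|E(G)|] = C(28, 2)·p = 378 · (1/252) = 3/2.
E[α(G)] ≥ n − E[|E(G)|] = 28 − 3/2 = 53/2.
Numerically: ≈ 26.500.
(This is only a lower bound; the true E[α(G)] may be larger.)

E[α(G)] ≥ 53/2 ≈ 26.500.


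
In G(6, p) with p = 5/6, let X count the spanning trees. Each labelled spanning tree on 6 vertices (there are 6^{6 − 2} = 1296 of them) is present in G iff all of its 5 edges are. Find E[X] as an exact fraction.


K_6 has 6^{6 − 2} = 1296 labelled spanning trees.
For each such spanning tree H, let X_H = 1 if all 5 edges of H are present in G. Then P[X_H = 1] = p^{5} = (5/6)^{5} = 3125/7776.
Summing the indicators: E[X] = Σ_H E[X_H] = 1296 · p^{5} = 1296 · 3125/7776 = 3125/6.
Numerically: E[X] ≈ 520.833.

E[X] = 1296 · (5/6)^{5} = 3125/6 ≈ 520.833.


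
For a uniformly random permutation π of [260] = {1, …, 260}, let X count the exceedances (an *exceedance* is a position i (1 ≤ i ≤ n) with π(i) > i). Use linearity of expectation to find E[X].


Write X = Σ_{i=1}^{260} X_i, where X_i = 1_{π(i) > i}.
For each fixed i, π(i) is uniform over {1, …, 260} (marginal of a uniform permutation), so P[π(i) > i] = (n − i)/n. Summing: Σ_{i=1}^{260} (n − i)/n = (0 + 1 + … + 259)/260 = 260(260 − 1)/(2·260) = (260 − 1)/2.
Hence E[X] = Σ_{i=1}^{260} (260 − i)/260 = 259/2 ≈ 129.50000.

E[X] = 259/2 = 129.50000.


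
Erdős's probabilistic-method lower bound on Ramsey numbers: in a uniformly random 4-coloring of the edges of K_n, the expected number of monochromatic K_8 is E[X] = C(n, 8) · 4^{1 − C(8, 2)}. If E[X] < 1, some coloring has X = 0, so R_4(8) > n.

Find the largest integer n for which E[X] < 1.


We need C(n, 8) · 4^{1 − 28} < 1, i.e. C(n, 8) < 4^{28 − 1} = 18014398509481984.
Check values of n near the boundary:
  n = 402: C(402, 8) = 15770615726749950; 15770615726749950 < 18014398509481984? YES
  n = 403: C(403, 8) = 16090020602228430; 16090020602228430 < 18014398509481984? YES
  n = 404: C(404, 8) = 16415071523485570; 16415071523485570 < 18014398509481984? YES
  n = 405: C(405, 8) = 16745853821188050; 16745853821188050 < 18014398509481984? YES
  n = 406: C(406, 8) = 17082453897995850; 17082453897995850 < 18014398509481984? YES
  n = 407: C(407, 8) = 17424959239309050; 17424959239309050 < 18014398509481984? YES
  n = 408: C(408, 8) = 17773458424095231; 17773458424095231 < 18014398509481984? YES
  n = 409: C(409, 8) = 18128041135797879; 18128041135797879 < 18014398509481984? NO
  n = 410: C(410, 8) = 18488798173326195; 18488798173326195 < 18014398509481984? NO
The largest n with C(n, 8) < 18014398509481984 is n = 408 (where E[X] = 17773458424095231/18014398509481984 ≈ 0.986625). Hence R_4(8) > 408, i.e. R_4(8) ≥ 409.

Largest n = 408; hence R_4(8) > 408.


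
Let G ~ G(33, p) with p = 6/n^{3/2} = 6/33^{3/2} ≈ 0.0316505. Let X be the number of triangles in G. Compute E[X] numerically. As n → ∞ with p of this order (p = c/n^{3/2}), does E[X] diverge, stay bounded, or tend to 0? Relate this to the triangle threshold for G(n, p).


Number of potential triangles: C(33, 3) = 5456.
Each occurs with probability p³ ≈ (0.0316505)³ ≈ 3.17059683e-05.
By linearity: E[X] = C(33, 3)·p³ ≈ 5456 · 3.17059683e-05 ≈ 0.172988.
Since α = 3/2 > 1, p = c/n^{3/2} = o(1/n) is below the triangle threshold p ~ 1/n. Asymptotically E[X] ~ (c³/6)·n^{3(1−α)} = (6³/6)·n^{-1.5} → 0, so by Markov's inequality G has no triangles w.h.p.

E[X] ≈ 0.172988; in regime p = Θ(1/n^{3/2}) E[X] tends to 0 (below the triangle threshold p ~ 1/n).


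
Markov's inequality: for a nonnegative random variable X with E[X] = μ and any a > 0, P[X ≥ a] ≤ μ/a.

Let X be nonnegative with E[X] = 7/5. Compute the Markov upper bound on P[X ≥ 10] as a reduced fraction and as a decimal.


μ = E[X] = 7/5, a = 10.
Markov: P[X ≥ 10] ≤ μ/a = (7/5)/10 = 7/50.
Numerically: ≈ 0.140.
(Since a = 10 > μ = 1.400, the bound 7/50 is < 1 and informative.)

P[X ≥ 10] ≤ 7/50 ≈ 0.140.


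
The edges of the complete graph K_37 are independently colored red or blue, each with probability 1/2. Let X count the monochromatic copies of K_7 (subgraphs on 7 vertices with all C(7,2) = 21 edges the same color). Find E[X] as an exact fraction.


Let X = Σ_S X_S over the C(37, 7) = 10295472 subsets S of size 7, where X_S = 1 if the K_7 on S is monochromatic.
For a fixed S, the K_7 on S has C(7, 2) = 21 edges. P[all 21 edges red] = (1/2)^21, and likewise for blue, so P[monochromatic] = 2·(1/2)^21 = 2^{1 − 21} = 1/1048576.
Summing: E[X] = C(37, 7) · 2^{1 − 21} = 10295472 · 1/1048576 = 643467/65536.
Numerically: E[X] ≈ 9.8185.

E[X] = C(37,7)·2^(1−C(7,2)) = 643467/65536 ≈ 9.8185.


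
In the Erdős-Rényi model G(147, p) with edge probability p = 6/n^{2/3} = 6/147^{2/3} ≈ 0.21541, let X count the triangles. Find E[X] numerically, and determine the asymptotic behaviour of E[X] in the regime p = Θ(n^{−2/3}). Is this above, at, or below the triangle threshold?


Number of potential triangles: C(147, 3) = 518665.
Each occurs with probability p³ ≈ (0.21541)³ ≈ 9.9958351e-03.
By linearity: E[X] = C(147, 3)·p³ ≈ 518665 · 9.9958351e-03 ≈ 5184.48980.
Since α = 2/3 < 1, p = c/n^{2/3} ≫ 1/n is above the triangle threshold p ~ 1/n. Asymptotically E[X] ~ (c³/6)·n^{3(1−α)} = (6³/6)·n^{1} → ∞; triangles are abundant w.h.p.

E[X] ≈ 5184.48980; in regime p = Θ(1/n^{2/3}) E[X] diverges (above the triangle threshold p ~ 1/n).


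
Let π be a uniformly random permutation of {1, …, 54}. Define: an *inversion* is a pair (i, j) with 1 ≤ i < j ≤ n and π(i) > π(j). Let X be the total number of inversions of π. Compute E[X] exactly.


Write X = Σ X_I over the C(54, 2) = 1431 pairs i < j, with X_I the indicator of one inversion.
There are 1431 indicators.
For each fixed pair i < j, the values π(i) and π(j) are two distinct elements of {1, …, 54} in uniformly random order; by symmetry P[π(i) > π(j)] = 1/2.
By linearity: E[X] = 1431 · (1/2) = C(54, 2) · (1/2) = 1431/2 = 1431/2 ≈ 715.5000.

E[X] = 1431/2 = 715.5000.


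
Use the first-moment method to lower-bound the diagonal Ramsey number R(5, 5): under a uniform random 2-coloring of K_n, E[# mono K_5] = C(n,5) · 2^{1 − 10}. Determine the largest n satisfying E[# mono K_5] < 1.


We need C(n, 5) · 2^{1 − 10} < 1, i.e. C(n, 5) < 2^{10 − 1} = 512.
Check values of n near the boundary:
  n = 8: C(8, 5) = 56; 56 < 512? YES
  n = 9: C(9, 5) = 126; 126 < 512? YES
  n = 10: C(10, 5) = 252; 252 < 512? YES
  n = 11: C(11, 5) = 462; 462 < 512? YES
  n = 12: C(12, 5) = 792; 792 < 512? NO
The largest n with C(n, 5) < 512 is n = 11 (where E[X] = 231/256 ≈ 0.902344). Hence R(5, 5) > 11, i.e. R(5, 5) ≥ 12.

Largest n = 11; hence R(5, 5) > 11.


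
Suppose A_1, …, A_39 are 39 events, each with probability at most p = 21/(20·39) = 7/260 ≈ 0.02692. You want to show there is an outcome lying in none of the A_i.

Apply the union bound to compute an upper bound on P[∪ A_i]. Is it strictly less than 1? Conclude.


Union bound: P[∪_{i=1}^{39} A_i] ≤ Σ_i P[A_i] ≤ 39·p = 39·(7/260) = 21/20.
Numerically: 21/20 ≈ 1.05000.
Is 21/20 < 1? NO.
Since the bound 21/20 is ≥ 1, the union bound is uninformative here; it does NOT by itself certify existence.

39·p = 21/20 ≈ 1.05000; existence NOT certified by the union bound.


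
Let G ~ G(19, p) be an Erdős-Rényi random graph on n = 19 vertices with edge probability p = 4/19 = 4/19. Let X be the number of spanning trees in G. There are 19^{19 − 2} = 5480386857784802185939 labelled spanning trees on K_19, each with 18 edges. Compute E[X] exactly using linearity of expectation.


K_19 has 19^{19 − 2} = 5480386857784802185939 labelled spanning trees.
For each such spanning tree H, let X_H = 1 if all 18 edges of H are present in G. Then P[X_H = 1] = p^{18} = (4/19)^{18} = 68719476736/104127350297911241532841.
Summing the indicators: E[X] = Σ_H E[X_H] = 5480386857784802185939 · p^{18} = 5480386857784802185939 · 68719476736/104127350297911241532841 = 68719476736/19.
Numerically: E[X] ≈ 3.617e+09.

E[X] = 5480386857784802185939 · (4/19)^{18} = 68719476736/19 ≈ 3.617e+09.


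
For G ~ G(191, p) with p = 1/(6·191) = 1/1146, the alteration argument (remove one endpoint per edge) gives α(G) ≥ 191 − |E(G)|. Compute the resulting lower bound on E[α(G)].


E[|E(G)|] = C(191, 2)·p = 18145 · (1/1146) = 95/6.
E[α(G)] ≥ n − E[|E(G)|] = 191 − 95/6 = 1051/6.
Numerically: ≈ 175.1667.
(This is only a lower bound; the true E[α(G)] may be larger.)

E[α(G)] ≥ 1051/6 ≈ 175.1667.


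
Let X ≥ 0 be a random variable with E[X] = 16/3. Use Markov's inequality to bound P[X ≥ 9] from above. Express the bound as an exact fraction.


μ = E[X] = 16/3, a = 9.
Markov: P[X ≥ 9] ≤ μ/a = (16/3)/9 = 16/27.
Numerically: ≈ 0.5926.
(Since a = 9 > μ = 5.3333, the bound 16/27 is < 1 and informative.)

P[X ≥ 9] ≤ 16/27 ≈ 0.5926.


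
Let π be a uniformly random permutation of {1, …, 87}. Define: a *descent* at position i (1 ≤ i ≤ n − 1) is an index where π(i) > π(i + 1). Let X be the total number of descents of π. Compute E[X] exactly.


Write X = Σ X_I over i = 1, …, 86, with X_I the indicator of one descent.
There are 86 indicators.
For each fixed i, the pair (π(i), π(i+1)) is a uniformly random ordered pair of distinct values from {1, …, 87}; by symmetry P[π(i) > π(i+1)] = 1/2.
By linearity: E[X] = 86 · (1/2) = (87 − 1) · (1/2) = 43 ≈ 43.000.

E[X] = 43 = 43.000.


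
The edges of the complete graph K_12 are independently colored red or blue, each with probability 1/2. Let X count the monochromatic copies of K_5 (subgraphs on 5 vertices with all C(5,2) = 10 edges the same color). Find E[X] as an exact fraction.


Let X = Σ_S X_S over the C(12, 5) = 792 subsets S of size 5, where X_S = 1 if the K_5 on S is monochromatic.
For a fixed S, the K_5 on S has C(5, 2) = 10 edges. P[all 10 edges red] = (1/2)^10, and likewise for blue, so P[monochromatic] = 2·(1/2)^10 = 2^{1 − 10} = 1/512.
By linearity of expectation: E[X] = C(12, 5) · 2^{1 − 10} = 792 · 1/512 = 99/64.
Numerically: E[X] ≈ 1.5469.

E[X] = C(12,5)·2^(1−C(5,2)) = 99/64 ≈ 1.5469.


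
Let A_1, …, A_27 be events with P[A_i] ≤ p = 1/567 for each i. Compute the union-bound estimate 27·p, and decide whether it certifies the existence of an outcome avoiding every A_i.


Union bound: P[∪_{i=1}^{27} A_i] ≤ Σ_i P[A_i] ≤ 27·p = 27·(1/567) = 1/21.
Numerically: 1/21 ≈ 0.048.
Is 1/21 < 1? YES.
Since P[∪ A_i] ≤ 1/21 < 1, the complement has P[∩ A_i^c] ≥ 1 − 1/21 = 20/21 > 0, so some outcome avoids every A_i.

27·p = 1/21 ≈ 0.048; existence CERTIFIED by the union bound.


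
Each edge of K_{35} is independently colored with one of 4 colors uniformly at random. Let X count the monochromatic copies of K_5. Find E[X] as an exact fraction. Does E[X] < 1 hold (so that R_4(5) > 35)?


E[X] = C(35, 5) · 4^{1 − 10} = 324632 · 4^{−9} = 324632/262144.
As a reduced fraction: E[X] = 40579/32768 ≈ 1.2383728.
Is E[X] < 1? NO.
Since E[X] ≥ 1, the first-moment bound is inconclusive at n = 35; it does NOT by itself certify R_4(5) > 35.

E[X] = 40579/32768 ≈ 1.2383728; E[X] ≥ 1; first-moment method inconclusive here.


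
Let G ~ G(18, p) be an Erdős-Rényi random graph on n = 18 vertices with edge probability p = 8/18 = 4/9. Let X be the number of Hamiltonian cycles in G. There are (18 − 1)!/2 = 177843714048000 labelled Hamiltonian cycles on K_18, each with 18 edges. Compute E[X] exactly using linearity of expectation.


K_18 has (18 − 1)!/2 = 177843714048000 labelled Hamiltonian cycles.
For each such Hamiltonian cycle H, let X_H = 1 if all 18 edges of H are present in G. Then P[X_H = 1] = p^{18} = (4/9)^{18} = 68719476736/150094635296999121.
Summing the indicators: E[X] = Σ_H E[X_H] = 177843714048000 · p^{18} = 177843714048000 · 68719476736/150094635296999121 = 16764508875398316032000/205891132094649.
Numerically: E[X] ≈ 8.1424e+07.

E[X] = 177843714048000 · (4/9)^{18} = 16764508875398316032000/205891132094649 ≈ 8.1424e+07.


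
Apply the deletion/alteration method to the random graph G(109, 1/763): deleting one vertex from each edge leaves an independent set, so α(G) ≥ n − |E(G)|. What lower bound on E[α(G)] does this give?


E[|E(G)|] = C(109, 2)·p = 5886 · (1/763) = 54/7.
E[α(G)] ≥ n − E[|E(G)|] = 109 − 54/7 = 709/7.
Numerically: ≈ 101.28571.
(This is only a lower bound; the true E[α(G)] may be larger.)

E[α(G)] ≥ 709/7 ≈ 101.28571.


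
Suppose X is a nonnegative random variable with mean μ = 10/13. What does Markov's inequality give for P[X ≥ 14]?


μ = E[X] = 10/13, a = 14.
Markov: P[X ≥ 14] ≤ μ/a = (10/13)/14 = 5/91.
Numerically: ≈ 0.05495.
(Since a = 14 > μ = 0.76923, the bound 5/91 is < 1 and informative.)

P[X ≥ 14] ≤ 5/91 ≈ 0.05495.


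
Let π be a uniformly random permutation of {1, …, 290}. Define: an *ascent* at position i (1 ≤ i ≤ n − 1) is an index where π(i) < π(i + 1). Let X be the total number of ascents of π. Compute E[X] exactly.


Write X = Σ X_I over i = 1, …, 289, with X_I the indicator of one ascent.
There are 289 indicators.
For each fixed i, the pair (π(i), π(i+1)) is a uniformly random ordered pair of distinct values from {1, …, 290}; by symmetry P[π(i) < π(i+1)] = 1/2.
By linearity: E[X] = 289 · (1/2) = (290 − 1) · (1/2) = 289/2 ≈ 144.5000.

E[X] = 289/2 = 144.5000.


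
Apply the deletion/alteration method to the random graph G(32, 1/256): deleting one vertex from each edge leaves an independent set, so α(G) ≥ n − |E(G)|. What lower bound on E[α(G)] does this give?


E[|E(G)|] = C(32, 2)·p = 496 · (1/256) = 31/16.
E[α(G)] ≥ n − E[|E(G)|] = 32 − 31/16 = 481/16.
Numerically: ≈ 30.062500.
(This is only a lower bound; the true E[α(G)] may be larger.)

E[α(G)] ≥ 481/16 ≈ 30.062500.


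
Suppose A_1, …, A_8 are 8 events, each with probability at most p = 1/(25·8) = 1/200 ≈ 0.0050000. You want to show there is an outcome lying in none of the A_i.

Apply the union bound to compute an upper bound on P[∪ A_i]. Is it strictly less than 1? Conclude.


Union bound: P[∪_{i=1}^{8} A_i] ≤ Σ_i P[A_i] ≤ 8·p = 8·(1/200) = 1/25.
Numerically: 1/25 ≈ 0.0400000.
Is 1/25 < 1? YES.
Since P[∪ A_i] ≤ 1/25 < 1, the complement has P[∩ A_i^c] ≥ 1 − 1/25 = 24/25 > 0, so some outcome avoids every A_i.

8·p = 1/25 ≈ 0.0400000; existence CERTIFIED by the union bound.


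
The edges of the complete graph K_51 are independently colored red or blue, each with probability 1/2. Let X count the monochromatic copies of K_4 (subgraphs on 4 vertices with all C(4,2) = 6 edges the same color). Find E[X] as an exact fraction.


Let X = Σ_S X_S over the C(51, 4) = 249900 subsets S of size 4, where X_S = 1 if the K_4 on S is monochromatic.
For a fixed S, the K_4 on S has C(4, 2) = 6 edges. P[all 6 edges red] = (1/2)^6, and likewise for blue, so P[monochromatic] = 2·(1/2)^6 = 2^{1 − 6} = 1/32.
Summing: E[X] = C(51, 4) · 2^{1 − 6} = 249900 · 1/32 = 62475/8.
Numerically: E[X] ≈ 7809.3750.

E[X] = C(51,4)·2^(1−C(4,2)) = 62475/8 ≈ 7809.3750.


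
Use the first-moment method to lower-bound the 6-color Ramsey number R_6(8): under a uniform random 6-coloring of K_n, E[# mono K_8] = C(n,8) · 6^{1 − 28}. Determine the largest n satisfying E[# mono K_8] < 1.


We need C(n, 8) · 6^{1 − 28} < 1, i.e. C(n, 8) < 6^{28 − 1} = 1023490369077469249536.
Check values of n near the boundary:
  n = 1590: C(1590, 8) = 995397314198933813310; 995397314198933813310 < 1023490369077469249536? YES
  n = 1591: C(1591, 8) = 1000427749141189953870; 1000427749141189953870 < 1023490369077469249536? YES
  n = 1592: C(1592, 8) = 1005480414540892933435; 1005480414540892933435 < 1023490369077469249536? YES
  n = 1593: C(1593, 8) = 1010555394551193970323; 1010555394551193970323 < 1023490369077469249536? YES
  n = 1594: C(1594, 8) = 1015652773590544255167; 1015652773590544255167 < 1023490369077469249536? YES
  n = 1595: C(1595, 8) = 1020772636343363633895; 1020772636343363633895 < 1023490369077469249536? YES
  n = 1596: C(1596, 8) = 1025915067760710553965; 1025915067760710553965 < 1023490369077469249536? NO
  n = 1597: C(1597, 8) = 1031080153060953275445; 1031080153060953275445 < 1023490369077469249536? NO
  n = 1598: C(1598, 8) = 1036267977730442348529; 1036267977730442348529 < 1023490369077469249536? NO
The largest n with C(n, 8) < 1023490369077469249536 is n = 1595 (where E[X] = 113419181815929292655/113721152119718805504 ≈ 0.997). Hence R_6(8) > 1595, i.e. R_6(8) ≥ 1596.

Largest n = 1595; hence R_6(8) > 1595.


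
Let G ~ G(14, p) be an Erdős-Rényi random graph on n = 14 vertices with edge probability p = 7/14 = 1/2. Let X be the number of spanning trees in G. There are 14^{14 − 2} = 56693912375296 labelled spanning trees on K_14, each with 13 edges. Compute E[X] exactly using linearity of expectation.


K_14 has 14^{14 − 2} = 56693912375296 labelled spanning trees.
For each such spanning tree H, let X_H = 1 if all 13 edges of H are present in G. Then P[X_H = 1] = p^{13} = (1/2)^{13} = 1/8192.
Summing the indicators: E[X] = Σ_H E[X_H] = 56693912375296 · p^{13} = 56693912375296 · 1/8192 = 13841287201/2.
Numerically: E[X] ≈ 6.92e+09.

E[X] = 56693912375296 · (1/2)^{13} = 13841287201/2 ≈ 6.92e+09.


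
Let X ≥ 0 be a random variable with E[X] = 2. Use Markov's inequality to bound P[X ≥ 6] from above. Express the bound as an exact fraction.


μ = E[X] = 2, a = 6.
Markov: P[X ≥ 6] ≤ μ/a = (2)/6 = 1/3.
Numerically: ≈ 0.333333.
(Since a = 6 > μ = 2.000000, the bound 1/3 is < 1 and informative.)

P[X ≥ 6] ≤ 1/3 ≈ 0.333333.


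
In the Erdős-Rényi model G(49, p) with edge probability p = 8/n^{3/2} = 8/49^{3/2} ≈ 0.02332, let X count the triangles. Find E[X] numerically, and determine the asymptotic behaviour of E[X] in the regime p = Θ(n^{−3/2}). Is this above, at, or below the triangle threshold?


Number of potential triangles: C(49, 3) = 18424.
Each occurs with probability p³ ≈ (0.02332)³ ≈ 1.268784e-05.
By linearity: E[X] = C(49, 3)·p³ ≈ 18424 · 1.268784e-05 ≈ 0.2338.
Since α = 3/2 > 1, p = c/n^{3/2} = o(1/n) is below the triangle threshold p ~ 1/n. Asymptotically E[X] ~ (c³/6)·n^{3(1−α)} = (8³/6)·n^{-1.5} → 0, so by Markov's inequality G has no triangles w.h.p.

E[X] ≈ 0.2338; in regime p = Θ(1/n^{3/2}) E[X] tends to 0 (below the triangle threshold p ~ 1/n).


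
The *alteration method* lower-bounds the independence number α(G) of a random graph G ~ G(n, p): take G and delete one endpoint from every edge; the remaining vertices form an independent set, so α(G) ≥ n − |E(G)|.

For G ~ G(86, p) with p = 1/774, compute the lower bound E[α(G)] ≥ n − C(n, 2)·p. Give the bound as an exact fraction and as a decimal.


E[|E(G)|] = C(86, 2)·p = 3655 · (1/774) = 85/18.
E[α(G)] ≥ n − E[|E(G)|] = 86 − 85/18 = 1463/18.
Numerically: ≈ 81.278.
(This is only a lower bound; the true E[α(G)] may be larger.)

E[α(G)] ≥ 1463/18 ≈ 81.278.


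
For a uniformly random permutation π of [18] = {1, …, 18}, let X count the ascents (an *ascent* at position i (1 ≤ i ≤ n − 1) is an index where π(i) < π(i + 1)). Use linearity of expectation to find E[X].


Write X = Σ X_I over i = 1, …, 17, with X_I the indicator of one ascent.
There are 17 indicators.
For each fixed i, the pair (π(i), π(i+1)) is a uniformly random ordered pair of distinct values from {1, …, 18}; by symmetry P[π(i) < π(i+1)] = 1/2.
By linearity: E[X] = 17 · (1/2) = (18 − 1) · (1/2) = 17/2 ≈ 8.500000.

E[X] = 17/2 = 8.500000.


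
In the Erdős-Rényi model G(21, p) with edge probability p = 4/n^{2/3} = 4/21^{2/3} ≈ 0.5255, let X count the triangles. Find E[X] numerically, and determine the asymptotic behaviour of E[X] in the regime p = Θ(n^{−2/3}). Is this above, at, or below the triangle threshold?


Number of potential triangles: C(21, 3) = 1330.
Each occurs with probability p³ ≈ (0.5255)³ ≈ 1.451247e-01.
By linearity: E[X] = C(21, 3)·p³ ≈ 1330 · 1.451247e-01 ≈ 193.0159.
Since α = 2/3 < 1, p = c/n^{2/3} ≫ 1/n is above the triangle threshold p ~ 1/n. Asymptotically E[X] ~ (c³/6)·n^{3(1−α)} = (4³/6)·n^{1} → ∞; triangles are abundant w.h.p.

E[X] ≈ 193.0159; in regime p = Θ(1/n^{2/3}) E[X] diverges (above the triangle threshold p ~ 1/n).


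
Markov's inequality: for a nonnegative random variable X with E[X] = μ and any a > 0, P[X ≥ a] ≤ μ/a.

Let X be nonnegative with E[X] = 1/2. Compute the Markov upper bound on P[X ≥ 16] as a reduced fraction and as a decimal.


μ = E[X] = 1/2, a = 16.
Markov: P[X ≥ 16] ≤ μ/a = (1/2)/16 = 1/32.
Numerically: ≈ 0.0312.
(Since a = 16 > μ = 0.5000, the bound 1/32 is < 1 and informative.)

P[X ≥ 16] ≤ 1/32 ≈ 0.0312.
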